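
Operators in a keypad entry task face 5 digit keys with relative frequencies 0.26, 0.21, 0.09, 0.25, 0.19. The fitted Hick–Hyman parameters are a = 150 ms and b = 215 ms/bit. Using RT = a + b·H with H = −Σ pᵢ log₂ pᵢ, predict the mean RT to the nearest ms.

H = 0.26·log₂(1/0.26) + 0.21·log₂(1/0.21) + 0.09·log₂(1/0.09) + 0.25·log₂(1/0.25) + 0.19·log₂(1/0.19) = 2.2460 bits.
RT = 150 + 215 × 2.2460 = 632.89 ms.

633 ms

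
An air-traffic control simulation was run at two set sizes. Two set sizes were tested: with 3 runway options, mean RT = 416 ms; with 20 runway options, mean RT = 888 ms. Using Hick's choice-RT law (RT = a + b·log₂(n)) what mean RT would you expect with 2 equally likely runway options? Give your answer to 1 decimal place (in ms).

315.1 ms

Solve the two-equation system in a and b:
  b = (888 − 416) / (log₂ 20 − log₂ 3) = 472 / (4.3219 − 1.5850) = 172.454 ms/bit
  a = 416 − 172.454 × 1.5850 = 142.667 ms
Then RT(2) = 142.667 + 172.454 × log₂ 2 = 142.667 + 172.454 × 1 ≈ 315.121 ms.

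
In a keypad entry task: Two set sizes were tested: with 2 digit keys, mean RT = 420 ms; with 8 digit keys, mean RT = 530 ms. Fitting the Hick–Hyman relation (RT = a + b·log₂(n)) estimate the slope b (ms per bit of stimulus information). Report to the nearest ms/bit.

Slope: b = (530 − 420) / (log₂ 8 − log₂ 2) = 110/2.0000 = 55 ms/bit.

55 ms/bit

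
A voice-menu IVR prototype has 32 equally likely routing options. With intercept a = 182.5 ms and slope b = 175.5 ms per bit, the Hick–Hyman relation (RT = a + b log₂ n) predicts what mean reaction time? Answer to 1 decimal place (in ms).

log₂(32) = 5 bits, so RT = 182.5 + 175.5 × 5 ≈ 1060.000 ms.

1060.0 ms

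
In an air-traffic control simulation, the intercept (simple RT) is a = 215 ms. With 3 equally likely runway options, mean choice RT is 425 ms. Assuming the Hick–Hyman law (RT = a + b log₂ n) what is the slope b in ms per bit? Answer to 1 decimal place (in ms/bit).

3 alternatives carry log₂ 3 = 1.5850 bits; the choice cost is 425 − 215 = 210 ms, so b = 210/1.5850 = 132.495 ms/bit.

132.5 ms/bit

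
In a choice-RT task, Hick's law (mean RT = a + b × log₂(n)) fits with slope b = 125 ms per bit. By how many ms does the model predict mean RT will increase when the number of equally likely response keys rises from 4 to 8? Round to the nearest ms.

The intercept a cancels: ΔRT = b·(log₂ n₂ − log₂ n₁) = b·log₂(n₂/n₁).
log₂(8) − log₂(4) = log₂(8/4) = log₂(2) = 1.
ΔRT = 125 × 1.0000 = 125.000 ms.

125 ms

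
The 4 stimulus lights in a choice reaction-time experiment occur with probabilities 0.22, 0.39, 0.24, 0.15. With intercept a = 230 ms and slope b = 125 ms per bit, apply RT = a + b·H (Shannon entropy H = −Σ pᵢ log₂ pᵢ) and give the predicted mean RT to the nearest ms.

469 ms

H = 0.22·log₂(1/0.22) + 0.39·log₂(1/0.39) + 0.24·log₂(1/0.24) + 0.15·log₂(1/0.15) = 1.9150 bits.
RT = 230 + 125 × 1.9150 = 469.38 ms.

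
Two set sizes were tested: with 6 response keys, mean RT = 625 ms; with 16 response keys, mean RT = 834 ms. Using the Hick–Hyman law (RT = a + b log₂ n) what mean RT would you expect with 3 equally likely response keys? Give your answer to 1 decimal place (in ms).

477.3 ms

Fit slope and intercept:
  b = (834 − 625) / (log₂ 16 − log₂ 6) = 209 / (4 − 2.5850) = 147.699 ms/bit
  a = 625 − 147.699 × 2.5850 = 243.203 ms
Then RT(3) = 243.203 + 147.699 × log₂ 3 = 243.203 + 147.699 × 1.5850 ≈ 477.301 ms.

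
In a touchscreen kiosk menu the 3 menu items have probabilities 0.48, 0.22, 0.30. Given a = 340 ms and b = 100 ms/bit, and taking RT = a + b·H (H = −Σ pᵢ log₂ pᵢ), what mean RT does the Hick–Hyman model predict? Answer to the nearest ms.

H = 0.48·log₂(1/0.48) + 0.22·log₂(1/0.22) + 0.30·log₂(1/0.30) = 1.5099 bits.
RT = 340 + 100 × 1.5099 = 490.99 ms.

491 ms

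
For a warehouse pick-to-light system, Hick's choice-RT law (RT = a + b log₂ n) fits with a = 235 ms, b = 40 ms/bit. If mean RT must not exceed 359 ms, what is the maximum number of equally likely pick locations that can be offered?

Information budget: (359 − 235)/40 = 3.1000 bits, so n ≤ 2^3.1000 = 8.574 → at most 8.

8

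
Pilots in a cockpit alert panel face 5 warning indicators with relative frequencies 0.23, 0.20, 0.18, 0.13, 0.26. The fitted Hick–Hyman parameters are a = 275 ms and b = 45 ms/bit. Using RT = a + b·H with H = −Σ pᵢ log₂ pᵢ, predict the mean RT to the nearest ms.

378 ms

Entropy contributions −pᵢ log₂ pᵢ: 0.4877, 0.4644, 0.4453, 0.3826, 0.5053; sum H = 2.2853 bits.
RT = a + bH = 275 + 45·2.2853 = 377.84 ms.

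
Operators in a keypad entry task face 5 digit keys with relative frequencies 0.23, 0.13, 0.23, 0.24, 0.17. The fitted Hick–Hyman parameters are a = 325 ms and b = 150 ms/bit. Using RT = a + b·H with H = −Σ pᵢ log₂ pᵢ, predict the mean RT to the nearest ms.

668 ms

Entropy contributions −pᵢ log₂ pᵢ: 0.4877, 0.3826, 0.4877, 0.4941, 0.4346; sum H = 2.2867 bits.
RT = a + bH = 325 + 150·2.2867 = 668.01 ms.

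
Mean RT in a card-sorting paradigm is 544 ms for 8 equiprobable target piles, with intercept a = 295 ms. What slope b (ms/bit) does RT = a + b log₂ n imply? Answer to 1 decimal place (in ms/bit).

b = (544 − 295) / log₂(8) = 249 / 3 = 83.000 ms/bit.

83.0 ms/bit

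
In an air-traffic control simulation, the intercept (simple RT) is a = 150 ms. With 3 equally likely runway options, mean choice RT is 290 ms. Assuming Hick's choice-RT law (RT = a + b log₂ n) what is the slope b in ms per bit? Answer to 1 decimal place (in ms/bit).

b = (290 − 150) / log₂(3) = 140 / 1.5850 = 88.330 ms/bit.

88.3 ms/bit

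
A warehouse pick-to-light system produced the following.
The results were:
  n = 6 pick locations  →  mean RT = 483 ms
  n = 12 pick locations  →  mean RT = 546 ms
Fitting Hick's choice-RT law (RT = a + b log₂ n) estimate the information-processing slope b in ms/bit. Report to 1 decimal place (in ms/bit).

63.0 ms/bit

The slope on a log₂ axis is (546 − 483) / (3.5850 − 2.5850) = 63.000 ms/bit.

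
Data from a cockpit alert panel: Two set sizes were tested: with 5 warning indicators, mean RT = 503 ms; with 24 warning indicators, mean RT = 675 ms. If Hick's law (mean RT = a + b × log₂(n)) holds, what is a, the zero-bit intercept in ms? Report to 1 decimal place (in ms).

b = (RT₂ − RT₁)/(log₂ n₂ − log₂ n₁) = (675 − 503)/(4.5850 − 2.3219) = 76.004 ms/bit.
a = RT₁ − b·log₂ n₁ = 503 − 76.004 × 2.3219 = 326.524 ms.

326.5 ms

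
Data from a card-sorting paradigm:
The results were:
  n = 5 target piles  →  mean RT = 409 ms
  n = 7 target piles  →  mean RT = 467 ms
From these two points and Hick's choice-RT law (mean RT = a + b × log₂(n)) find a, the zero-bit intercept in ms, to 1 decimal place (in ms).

b = (RT₂ − RT₁)/(log₂ n₂ − log₂ n₁) = (467 − 409)/(2.8074 − 2.3219) = 119.482 ms/bit.
Intercept: a = 409 − 119.482·log₂(5) = 131.570 ms.

131.6 ms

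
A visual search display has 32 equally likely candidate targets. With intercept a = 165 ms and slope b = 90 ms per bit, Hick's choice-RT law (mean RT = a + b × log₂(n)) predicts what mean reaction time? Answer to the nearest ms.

log₂(32) = 5 bits, so RT = 165 + 90 × 5 ≈ 615.000 ms.

615 ms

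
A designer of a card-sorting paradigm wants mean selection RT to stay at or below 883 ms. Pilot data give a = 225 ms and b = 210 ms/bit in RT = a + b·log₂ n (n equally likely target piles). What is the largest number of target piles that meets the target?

8

Set 225 + 210·log₂ n ≤ 883 → log₂ n ≤ (883 − 225)/210 = 3.1333.
So n ≤ 2^3.1333 = 8.775; the largest integer n is 8.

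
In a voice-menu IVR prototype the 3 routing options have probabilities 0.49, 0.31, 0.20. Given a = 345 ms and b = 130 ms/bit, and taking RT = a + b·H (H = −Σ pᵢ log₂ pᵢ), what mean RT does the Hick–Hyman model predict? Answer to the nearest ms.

H = 0.49·log₂(1/0.49) + 0.31·log₂(1/0.31) + 0.20·log₂(1/0.20) = 1.4925 bits.
RT = 345 + 130 × 1.4925 = 539.02 ms.

539 ms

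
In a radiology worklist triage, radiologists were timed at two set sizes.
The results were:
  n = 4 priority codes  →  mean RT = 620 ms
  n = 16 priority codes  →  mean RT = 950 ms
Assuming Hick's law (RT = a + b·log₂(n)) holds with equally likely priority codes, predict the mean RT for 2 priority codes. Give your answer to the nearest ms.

With log₂ n on the abscissa the relation is linear; from the two conditions:
  b = (950 − 620) / (log₂ 16 − log₂ 4) = 330 / (4 − 2) = 165 ms/bit
  a = 620 − 165 × 2 = 290 ms
Then RT(2) = 290 + 165 × log₂ 2 = 290 + 165 × 1 ≈ 455.000 ms.

455 ms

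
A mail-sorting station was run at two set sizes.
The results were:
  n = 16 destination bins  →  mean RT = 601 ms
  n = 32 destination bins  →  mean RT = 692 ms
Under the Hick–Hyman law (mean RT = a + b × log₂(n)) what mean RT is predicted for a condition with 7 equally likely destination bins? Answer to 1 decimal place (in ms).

492.5 ms

With log₂ n on the abscissa the relation is linear; from the two conditions:
  b = (692 − 601) / (log₂ 32 − log₂ 16) = 91 / (5 − 4) = 91.000 ms/bit
  a = 601 − 91.000 × 4 = 237.000 ms
Then RT(7) = 237.000 + 91.000 × log₂ 7 = 237.000 + 91.000 × 2.8074 ≈ 492.469 ms.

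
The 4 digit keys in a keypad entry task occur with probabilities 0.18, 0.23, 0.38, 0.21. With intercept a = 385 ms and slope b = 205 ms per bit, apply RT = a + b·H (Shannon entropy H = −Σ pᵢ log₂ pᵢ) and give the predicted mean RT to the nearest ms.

782 ms

Entropy contributions −pᵢ log₂ pᵢ: 0.4453, 0.4877, 0.5305, 0.4728; sum H = 1.9363 bits.
RT = a + bH = 385 + 205·1.9363 = 781.93 ms.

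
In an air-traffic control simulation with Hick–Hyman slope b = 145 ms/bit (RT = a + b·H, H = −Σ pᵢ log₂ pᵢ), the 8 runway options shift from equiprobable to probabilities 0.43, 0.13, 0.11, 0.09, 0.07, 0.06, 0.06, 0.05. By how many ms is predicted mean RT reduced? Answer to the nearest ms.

67 ms

The RT saving is b·ΔH. Equiprobable H₀ = log₂(8) = 3.0000 bits; with the given probabilities H = 2.5409 bits.
b·(H₀ − H) = 145 × (3.0000 − 2.5409) = 66.57 ms.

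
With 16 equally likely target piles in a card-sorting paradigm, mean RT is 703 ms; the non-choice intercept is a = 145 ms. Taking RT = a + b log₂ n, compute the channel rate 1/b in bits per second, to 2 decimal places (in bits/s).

b = (703 − 145)/log₂ 16 = 558/4 = 139.500 ms per bit = 0.13950 s/bit; the reciprocal is 7.168 bits/s.

7.17 bits/s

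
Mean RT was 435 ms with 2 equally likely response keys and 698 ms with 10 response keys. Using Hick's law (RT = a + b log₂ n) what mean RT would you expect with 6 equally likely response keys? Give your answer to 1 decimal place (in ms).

With log₂ n on the abscissa the relation is linear; from the two conditions:
  b = (698 − 435) / (log₂ 10 − log₂ 2) = 263 / (3.3219 − 1) = 113.268 ms/bit
  a = 435 − 113.268 × 1 = 321.732 ms
Then RT(6) = 321.732 + 113.268 × log₂ 6 = 321.732 + 113.268 × 2.5850 ≈ 614.525 ms.

614.5 ms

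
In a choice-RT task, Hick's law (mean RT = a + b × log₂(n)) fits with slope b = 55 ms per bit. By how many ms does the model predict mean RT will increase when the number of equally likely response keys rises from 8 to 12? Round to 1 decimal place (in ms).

ΔRT = (a + b log₂ n₂) − (a + b log₂ n₁) = b·(log₂ n₂ − log₂ n₁).
log₂(12) − log₂(8) = 3.5850 − 3 = 0.5850.
ΔRT = 55 × 0.5850 = 32.173 ms.

32.2 ms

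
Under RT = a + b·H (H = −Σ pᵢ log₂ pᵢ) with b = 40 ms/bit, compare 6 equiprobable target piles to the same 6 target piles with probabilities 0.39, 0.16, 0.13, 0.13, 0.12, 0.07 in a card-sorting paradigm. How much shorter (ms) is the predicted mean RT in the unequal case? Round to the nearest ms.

9 ms

The RT saving is b·ΔH. Equiprobable H₀ = log₂(6) = 2.5850 bits; with the given probabilities H = 2.3537 bits.
b·(H₀ − H) = 40 × (2.5850 − 2.3537) = 9.25 ms.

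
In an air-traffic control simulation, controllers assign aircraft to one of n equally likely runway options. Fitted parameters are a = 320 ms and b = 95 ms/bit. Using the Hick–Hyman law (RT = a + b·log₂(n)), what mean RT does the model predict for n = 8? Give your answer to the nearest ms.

605 ms

log₂(8) = 3 bits, so RT = 320 + 95 × 3 ≈ 605.000 ms.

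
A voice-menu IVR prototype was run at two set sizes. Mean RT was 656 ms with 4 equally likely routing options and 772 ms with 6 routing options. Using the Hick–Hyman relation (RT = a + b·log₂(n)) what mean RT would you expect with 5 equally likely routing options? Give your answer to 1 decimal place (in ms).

With log₂ n on the abscissa the relation is linear; from the two conditions:
  b = (772 − 656) / (log₂ 6 − log₂ 4) = 116 / (2.5850 − 2) = 198.303 ms/bit
  a = 656 − 198.303 × 2 = 259.393 ms
Then RT(5) = 259.393 + 198.303 × log₂ 5 = 259.393 + 198.303 × 2.3219 ≈ 719.839 ms.

719.8 ms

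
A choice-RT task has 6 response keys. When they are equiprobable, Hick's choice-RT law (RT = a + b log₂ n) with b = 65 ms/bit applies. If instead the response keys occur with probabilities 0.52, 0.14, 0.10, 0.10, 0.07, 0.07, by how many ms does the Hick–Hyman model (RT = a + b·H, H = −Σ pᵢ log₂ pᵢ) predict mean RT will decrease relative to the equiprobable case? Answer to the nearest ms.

The RT saving is b·ΔH. Equiprobable H₀ = log₂(6) = 2.5850 bits; with the given probabilities H = 2.0892 bits.
b·(H₀ − H) = 65 × (2.5850 − 2.0892) = 32.23 ms.

32 ms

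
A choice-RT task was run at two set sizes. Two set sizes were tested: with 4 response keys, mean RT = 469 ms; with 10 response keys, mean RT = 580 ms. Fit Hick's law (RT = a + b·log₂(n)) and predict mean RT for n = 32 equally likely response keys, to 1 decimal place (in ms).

720.9 ms

Fit slope and intercept:
  b = (580 − 469) / (log₂ 10 − log₂ 4) = 111 / (3.3219 − 2) = 83.968 ms/bit
  a = 469 − 83.968 × 2 = 301.063 ms
Then RT(32) = 301.063 + 83.968 × log₂ 32 = 301.063 + 83.968 × 5 ≈ 720.905 ms.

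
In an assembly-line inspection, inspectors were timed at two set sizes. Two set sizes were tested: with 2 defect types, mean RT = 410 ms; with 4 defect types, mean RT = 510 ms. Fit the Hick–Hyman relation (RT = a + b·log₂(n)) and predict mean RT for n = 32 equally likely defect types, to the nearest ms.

810 ms

Solve the two-equation system in a and b:
  b = (510 − 410) / (log₂ 4 − log₂ 2) = 100 / (2 − 1) = 100 ms/bit
  a = 410 − 100 × 1 = 310 ms
Then RT(32) = 310 + 100 × log₂ 32 = 310 + 100 × 5 ≈ 810.000 ms.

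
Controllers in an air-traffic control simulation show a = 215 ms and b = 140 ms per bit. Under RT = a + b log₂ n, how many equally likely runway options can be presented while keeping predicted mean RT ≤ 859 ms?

Information budget: (859 − 215)/140 = 4.6000 bits, so n ≤ 2^4.6000 = 24.251 → at most 24.

24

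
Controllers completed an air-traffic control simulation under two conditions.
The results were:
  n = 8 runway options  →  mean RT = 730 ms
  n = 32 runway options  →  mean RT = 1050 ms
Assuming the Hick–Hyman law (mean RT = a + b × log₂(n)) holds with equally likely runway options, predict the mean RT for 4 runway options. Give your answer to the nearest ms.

Solve the two-equation system in a and b:
  b = (1050 − 730) / (log₂ 32 − log₂ 8) = 320 / (5 − 3) = 160 ms/bit
  a = 730 − 160 × 3 = 250 ms
Then RT(4) = 250 + 160 × log₂ 4 = 250 + 160 × 2 ≈ 570.000 ms.

570 ms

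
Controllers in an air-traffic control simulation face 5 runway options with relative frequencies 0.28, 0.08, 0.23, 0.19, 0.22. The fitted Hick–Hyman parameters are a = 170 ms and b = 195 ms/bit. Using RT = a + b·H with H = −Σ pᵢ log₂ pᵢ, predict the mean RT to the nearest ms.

605 ms

H = 0.28·log₂(1/0.28) + 0.08·log₂(1/0.08) + 0.23·log₂(1/0.23) + 0.19·log₂(1/0.19) + 0.22·log₂(1/0.22) = 2.2292 bits.
RT = 170 + 195 × 2.2292 = 604.69 ms.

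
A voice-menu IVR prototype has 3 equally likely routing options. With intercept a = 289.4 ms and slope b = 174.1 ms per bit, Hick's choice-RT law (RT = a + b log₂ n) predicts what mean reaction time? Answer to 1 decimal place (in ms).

log₂(3) = 1.5850 bits, so RT = 289.4 + 174.1 × 1.5850 ≈ 565.342 ms.

565.3 ms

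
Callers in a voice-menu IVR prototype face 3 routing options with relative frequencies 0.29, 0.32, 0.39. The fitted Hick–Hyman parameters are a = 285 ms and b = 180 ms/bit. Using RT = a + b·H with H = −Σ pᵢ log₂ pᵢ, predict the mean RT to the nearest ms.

568 ms

Entropy contributions −pᵢ log₂ pᵢ: 0.5179, 0.5260, 0.5298; sum H = 1.5737 bits.
RT = a + bH = 285 + 180·1.5737 = 568.27 ms.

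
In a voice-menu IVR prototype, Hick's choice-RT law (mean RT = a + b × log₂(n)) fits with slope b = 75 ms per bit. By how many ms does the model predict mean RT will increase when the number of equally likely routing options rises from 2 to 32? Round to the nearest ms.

The intercept a cancels: ΔRT = b·(log₂ n₂ − log₂ n₁) = b·log₂(n₂/n₁).
log₂(32) − log₂(2) = log₂(32/2) = log₂(16) = 4.
ΔRT = 75 × 4.0000 = 300.000 ms.

300 ms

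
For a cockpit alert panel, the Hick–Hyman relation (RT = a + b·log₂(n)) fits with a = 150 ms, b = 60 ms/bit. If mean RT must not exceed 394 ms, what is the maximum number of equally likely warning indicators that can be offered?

16

60·log₂ n ≤ 394 − 150 = 244, giving log₂ n ≤ 4.0667 and n ≤ 16.757. The largest whole number is 16.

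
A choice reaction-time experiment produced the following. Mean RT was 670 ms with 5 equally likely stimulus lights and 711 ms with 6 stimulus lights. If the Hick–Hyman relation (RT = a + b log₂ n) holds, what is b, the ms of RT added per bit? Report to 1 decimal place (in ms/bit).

Slope: b = (711 − 670) / (log₂ 6 − log₂ 5) = 41/0.2630 = 155.873 ms/bit.

155.9 ms/bit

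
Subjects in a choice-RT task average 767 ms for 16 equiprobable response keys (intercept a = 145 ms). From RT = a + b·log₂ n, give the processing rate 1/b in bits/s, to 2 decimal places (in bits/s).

Choice component = 767 − 145 = 622 ms over log₂(16) = 4 bits.
b = 622 / 4 = 155.500 ms/bit, so 1/b = 6.431 bits/s.

6.43 bits/s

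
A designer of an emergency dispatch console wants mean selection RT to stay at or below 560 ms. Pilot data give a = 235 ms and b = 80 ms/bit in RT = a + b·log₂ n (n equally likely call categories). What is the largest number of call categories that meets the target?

Set 235 + 80·log₂ n ≤ 560 → log₂ n ≤ (560 − 235)/80 = 4.0625.
So n ≤ 2^4.0625 = 16.708; the largest integer n is 16.

16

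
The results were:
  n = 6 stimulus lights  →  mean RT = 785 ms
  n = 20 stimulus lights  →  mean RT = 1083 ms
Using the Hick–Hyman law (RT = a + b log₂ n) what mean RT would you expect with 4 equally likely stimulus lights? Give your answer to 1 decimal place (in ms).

684.6 ms

Solve the two-equation system in a and b:
  b = (1083 − 785) / (log₂ 20 − log₂ 6) = 298 / (4.3219 − 2.5850) = 171.564 ms/bit
  a = 785 − 171.564 × 2.5850 = 341.515 ms
Then RT(4) = 341.515 + 171.564 × log₂ 4 = 341.515 + 171.564 × 2 ≈ 684.642 ms.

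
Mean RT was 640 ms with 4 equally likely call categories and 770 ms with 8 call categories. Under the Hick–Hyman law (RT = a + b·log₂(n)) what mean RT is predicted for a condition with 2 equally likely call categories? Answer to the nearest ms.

Fit slope and intercept:
  b = (770 − 640) / (log₂ 8 − log₂ 4) = 130 / (3 − 2) = 130 ms/bit
  a = 640 − 130 × 2 = 380 ms
Then RT(2) = 380 + 130 × log₂ 2 = 380 + 130 × 1 ≈ 510.000 ms.

510 ms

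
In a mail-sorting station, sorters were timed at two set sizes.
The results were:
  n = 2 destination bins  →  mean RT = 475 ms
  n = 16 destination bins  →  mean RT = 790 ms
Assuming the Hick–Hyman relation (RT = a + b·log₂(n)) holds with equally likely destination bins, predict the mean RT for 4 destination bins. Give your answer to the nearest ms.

580 ms

Fit slope and intercept:
  b = (790 − 475) / (log₂ 16 − log₂ 2) = 315 / (4 − 1) = 105 ms/bit
  a = 475 − 105 × 1 = 370 ms
Then RT(4) = 370 + 105 × log₂ 4 = 370 + 105 × 2 ≈ 580.000 ms.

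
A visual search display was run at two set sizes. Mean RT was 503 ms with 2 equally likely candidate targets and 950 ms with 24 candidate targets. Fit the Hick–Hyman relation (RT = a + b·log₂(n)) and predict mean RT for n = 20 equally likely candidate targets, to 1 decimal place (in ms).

917.2 ms

With log₂ n on the abscissa the relation is linear; from the two conditions:
  b = (950 − 503) / (log₂ 24 − log₂ 2) = 447 / (4.5850 − 1) = 124.687 ms/bit
  a = 503 − 124.687 × 1 = 378.313 ms
Then RT(20) = 378.313 + 124.687 × log₂ 20 = 378.313 + 124.687 × 4.3219 ≈ 917.203 ms.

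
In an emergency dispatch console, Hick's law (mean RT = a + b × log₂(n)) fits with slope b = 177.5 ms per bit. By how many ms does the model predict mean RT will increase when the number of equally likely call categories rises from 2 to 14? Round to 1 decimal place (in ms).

498.3 ms

Only the slope matters, since a is common to both: ΔRT = b·log₂(n₂/n₁).
log₂(14) − log₂(2) = 3.8074 − 1 = 2.8074.
ΔRT = 177.5 × 2.8074 = 498.305 ms.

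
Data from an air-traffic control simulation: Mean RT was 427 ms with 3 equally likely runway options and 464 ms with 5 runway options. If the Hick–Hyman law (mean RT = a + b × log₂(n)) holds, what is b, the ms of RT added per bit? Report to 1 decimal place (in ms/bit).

b = (RT₂ − RT₁)/(log₂ n₂ − log₂ n₁) = (464 − 427)/(2.3219 − 1.5850) = 50.206 ms/bit.

50.2 ms/bit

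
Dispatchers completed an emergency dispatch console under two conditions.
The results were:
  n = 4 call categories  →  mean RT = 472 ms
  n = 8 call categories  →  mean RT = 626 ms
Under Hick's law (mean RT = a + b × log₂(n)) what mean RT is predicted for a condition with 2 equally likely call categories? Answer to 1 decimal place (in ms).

318.0 ms

With log₂ n on the abscissa the relation is linear; from the two conditions:
  b = (626 − 472) / (log₂ 8 − log₂ 4) = 154 / (3 − 2) = 154.000 ms/bit
  a = 472 − 154.000 × 2 = 164.000 ms
Then RT(2) = 164.000 + 154.000 × log₂ 2 = 164.000 + 154.000 × 1 ≈ 318.000 ms.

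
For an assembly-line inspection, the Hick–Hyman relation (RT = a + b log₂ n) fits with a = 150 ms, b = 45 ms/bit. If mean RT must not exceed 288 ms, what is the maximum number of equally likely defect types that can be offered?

Information budget: (288 − 150)/45 = 3.0667 bits, so n ≤ 2^3.0667 = 8.378 → at most 8.

8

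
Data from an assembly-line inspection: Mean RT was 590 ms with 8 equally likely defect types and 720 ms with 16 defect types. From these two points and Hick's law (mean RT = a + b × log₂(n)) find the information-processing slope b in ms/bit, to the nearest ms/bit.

The slope on a log₂ axis is (720 − 590) / (4 − 3) = 130 ms/bit.

130 ms/bit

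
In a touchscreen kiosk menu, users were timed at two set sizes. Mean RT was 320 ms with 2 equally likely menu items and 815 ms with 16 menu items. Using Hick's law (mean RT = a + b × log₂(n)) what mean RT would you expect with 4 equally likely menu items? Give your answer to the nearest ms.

485 ms

Fit slope and intercept:
  b = (815 − 320) / (log₂ 16 − log₂ 2) = 495 / (4 − 1) = 165 ms/bit
  a = 320 − 165 × 1 = 155 ms
Then RT(4) = 155 + 165 × log₂ 4 = 155 + 165 × 2 ≈ 485.000 ms.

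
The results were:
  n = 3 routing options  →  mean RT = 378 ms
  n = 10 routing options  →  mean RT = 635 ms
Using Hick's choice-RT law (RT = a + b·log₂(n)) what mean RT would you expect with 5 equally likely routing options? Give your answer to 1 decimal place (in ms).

487.0 ms

Fit slope and intercept:
  b = (635 − 378) / (log₂ 10 − log₂ 3) = 257 / (3.3219 − 1.5850) = 147.959 ms/bit
  a = 378 − 147.959 × 1.5850 = 143.490 ms
Then RT(5) = 143.490 + 147.959 × log₂ 5 = 143.490 + 147.959 × 2.3219 ≈ 487.041 ms.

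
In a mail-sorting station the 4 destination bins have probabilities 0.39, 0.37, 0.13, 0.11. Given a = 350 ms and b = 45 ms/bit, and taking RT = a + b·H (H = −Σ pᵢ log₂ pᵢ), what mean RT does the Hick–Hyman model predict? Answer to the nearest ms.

Entropy contributions −pᵢ log₂ pᵢ: 0.5298, 0.5307, 0.3826, 0.3503; sum H = 1.7935 bits.
RT = a + bH = 350 + 45·1.7935 = 430.71 ms.

431 ms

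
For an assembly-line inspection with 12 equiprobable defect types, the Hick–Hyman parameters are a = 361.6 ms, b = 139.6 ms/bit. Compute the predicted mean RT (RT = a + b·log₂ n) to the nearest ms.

log₂(12) = 3.5850 bits, so RT = 361.6 + 139.6 × 3.5850 ≈ 862.061 ms.

862 ms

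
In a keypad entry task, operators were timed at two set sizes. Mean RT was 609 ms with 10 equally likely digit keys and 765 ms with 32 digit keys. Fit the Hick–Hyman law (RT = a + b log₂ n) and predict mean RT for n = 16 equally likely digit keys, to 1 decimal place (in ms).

672.0 ms

RT is linear in log₂ n, so two points fix the line:
  b = (765 − 609) / (log₂ 32 − log₂ 10) = 156 / (5 − 3.3219) = 92.964 ms/bit
  a = 609 − 92.964 × 3.3219 = 300.181 ms
Then RT(16) = 300.181 + 92.964 × log₂ 16 = 300.181 + 92.964 × 4 ≈ 672.036 ms.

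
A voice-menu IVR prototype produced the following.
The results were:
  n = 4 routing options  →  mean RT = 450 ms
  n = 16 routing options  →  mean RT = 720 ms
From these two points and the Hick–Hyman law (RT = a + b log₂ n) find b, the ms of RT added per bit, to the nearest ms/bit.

The slope on a log₂ axis is (720 − 450) / (4 − 2) = 135 ms/bit.

135 ms/bit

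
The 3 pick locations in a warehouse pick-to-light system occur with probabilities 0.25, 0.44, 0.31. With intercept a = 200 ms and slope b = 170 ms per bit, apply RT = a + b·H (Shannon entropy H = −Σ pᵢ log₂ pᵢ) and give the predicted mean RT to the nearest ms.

463 ms

Entropy contributions −pᵢ log₂ pᵢ: 0.5000, 0.5211, 0.5238; sum H = 1.5449 bits.
RT = a + bH = 200 + 170·1.5449 = 462.64 ms.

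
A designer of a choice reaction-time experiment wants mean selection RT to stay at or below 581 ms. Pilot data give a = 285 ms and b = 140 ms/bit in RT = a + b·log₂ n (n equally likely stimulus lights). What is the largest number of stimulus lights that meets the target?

140·log₂ n ≤ 581 − 285 = 296, giving log₂ n ≤ 2.1143 and n ≤ 4.330. The largest whole number is 4.

4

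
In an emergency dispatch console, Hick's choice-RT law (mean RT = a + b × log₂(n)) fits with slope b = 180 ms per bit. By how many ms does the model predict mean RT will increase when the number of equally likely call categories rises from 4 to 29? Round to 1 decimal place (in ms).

ΔRT = (a + b log₂ n₂) − (a + b log₂ n₁) = b·(log₂ n₂ − log₂ n₁).
log₂(29) − log₂(4) = 4.8580 − 2 = 2.8580.
ΔRT = 180 × 2.8580 = 514.437 ms.

514.4 ms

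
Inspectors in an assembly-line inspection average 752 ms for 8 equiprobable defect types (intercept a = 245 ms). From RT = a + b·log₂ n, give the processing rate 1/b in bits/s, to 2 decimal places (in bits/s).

5.92 bits/s

Choice component = 752 − 245 = 507 ms over log₂(8) = 3 bits.
b = 507 / 3 = 169.000 ms/bit, so 1/b = 5.917 bits/s.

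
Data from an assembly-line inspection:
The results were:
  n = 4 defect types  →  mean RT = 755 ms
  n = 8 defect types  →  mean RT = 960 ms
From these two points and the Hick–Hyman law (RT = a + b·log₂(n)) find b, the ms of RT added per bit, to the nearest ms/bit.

205 ms/bit

The slope on a log₂ axis is (960 − 755) / (3 − 2) = 205 ms/bit.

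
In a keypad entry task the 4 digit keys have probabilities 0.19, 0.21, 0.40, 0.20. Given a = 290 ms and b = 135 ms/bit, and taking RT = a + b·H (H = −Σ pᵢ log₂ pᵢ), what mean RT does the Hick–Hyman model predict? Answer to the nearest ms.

Entropy contributions −pᵢ log₂ pᵢ: 0.4552, 0.4728, 0.5288, 0.4644; sum H = 1.9212 bits.
RT = a + bH = 290 + 135·1.9212 = 549.36 ms.

549 ms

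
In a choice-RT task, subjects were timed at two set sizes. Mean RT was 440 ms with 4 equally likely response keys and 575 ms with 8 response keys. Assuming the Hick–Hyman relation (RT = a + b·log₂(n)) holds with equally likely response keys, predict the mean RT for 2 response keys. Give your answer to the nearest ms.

With log₂ n on the abscissa the relation is linear; from the two conditions:
  b = (575 − 440) / (log₂ 8 − log₂ 4) = 135 / (3 − 2) = 135 ms/bit
  a = 440 − 135 × 2 = 170 ms
Then RT(2) = 170 + 135 × log₂ 2 = 170 + 135 × 1 ≈ 305.000 ms.

305 ms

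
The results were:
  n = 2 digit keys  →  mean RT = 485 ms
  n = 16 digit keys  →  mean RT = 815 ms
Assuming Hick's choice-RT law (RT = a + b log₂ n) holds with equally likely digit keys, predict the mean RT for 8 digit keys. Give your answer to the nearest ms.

705 ms

Solve the two-equation system in a and b:
  b = (815 − 485) / (log₂ 16 − log₂ 2) = 330 / (4 − 1) = 110 ms/bit
  a = 485 − 110 × 1 = 375 ms
Then RT(8) = 375 + 110 × log₂ 8 = 375 + 110 × 3 ≈ 705.000 ms.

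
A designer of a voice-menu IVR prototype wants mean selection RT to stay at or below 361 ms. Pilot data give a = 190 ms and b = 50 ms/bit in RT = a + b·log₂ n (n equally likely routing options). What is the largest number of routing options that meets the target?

Information budget: (361 − 190)/50 = 3.4200 bits, so n ≤ 2^3.4200 = 10.703 → at most 10.

10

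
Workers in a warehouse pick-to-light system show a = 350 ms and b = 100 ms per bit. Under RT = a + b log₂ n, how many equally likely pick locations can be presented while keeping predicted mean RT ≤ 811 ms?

Set 350 + 100·log₂ n ≤ 811 → log₂ n ≤ (811 − 350)/100 = 4.6100.
So n ≤ 2^4.6100 = 24.420; the largest integer n is 24.

24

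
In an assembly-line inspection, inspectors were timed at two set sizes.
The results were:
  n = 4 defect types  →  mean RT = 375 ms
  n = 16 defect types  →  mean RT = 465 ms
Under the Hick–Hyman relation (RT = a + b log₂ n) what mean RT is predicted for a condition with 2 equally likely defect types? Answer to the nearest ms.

330 ms

With log₂ n on the abscissa the relation is linear; from the two conditions:
  b = (465 − 375) / (log₂ 16 − log₂ 4) = 90 / (4 − 2) = 45 ms/bit
  a = 375 − 45 × 2 = 285 ms
Then RT(2) = 285 + 45 × log₂ 2 = 285 + 45 × 1 ≈ 330.000 ms.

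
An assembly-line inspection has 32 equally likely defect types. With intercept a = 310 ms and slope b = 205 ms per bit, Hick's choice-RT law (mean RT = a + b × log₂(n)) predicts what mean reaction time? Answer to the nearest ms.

log₂(32) = 5 bits, so RT = 310 + 205 × 5 ≈ 1335.000 ms.

1335 ms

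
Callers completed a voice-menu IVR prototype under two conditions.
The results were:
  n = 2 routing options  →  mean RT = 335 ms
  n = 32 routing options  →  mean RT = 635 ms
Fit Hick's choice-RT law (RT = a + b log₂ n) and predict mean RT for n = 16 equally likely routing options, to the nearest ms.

560 ms

Fit slope and intercept:
  b = (635 − 335) / (log₂ 32 − log₂ 2) = 300 / (5 − 1) = 75 ms/bit
  a = 335 − 75 × 1 = 260 ms
Then RT(16) = 260 + 75 × log₂ 16 = 260 + 75 × 4 ≈ 560.000 ms.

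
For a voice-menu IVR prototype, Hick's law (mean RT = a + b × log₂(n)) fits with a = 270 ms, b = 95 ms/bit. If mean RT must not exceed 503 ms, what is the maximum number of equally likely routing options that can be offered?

Information budget: (503 − 270)/95 = 2.4526 bits, so n ≤ 2^2.4526 = 5.474 → at most 5.

5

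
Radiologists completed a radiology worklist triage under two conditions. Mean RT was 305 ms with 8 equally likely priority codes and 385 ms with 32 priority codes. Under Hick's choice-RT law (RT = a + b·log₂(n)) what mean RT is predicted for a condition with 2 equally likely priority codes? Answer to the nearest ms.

Fit slope and intercept:
  b = (385 − 305) / (log₂ 32 − log₂ 8) = 80 / (5 − 3) = 40 ms/bit
  a = 305 − 40 × 3 = 185 ms
Then RT(2) = 185 + 40 × log₂ 2 = 185 + 40 × 1 ≈ 225.000 ms.

225 ms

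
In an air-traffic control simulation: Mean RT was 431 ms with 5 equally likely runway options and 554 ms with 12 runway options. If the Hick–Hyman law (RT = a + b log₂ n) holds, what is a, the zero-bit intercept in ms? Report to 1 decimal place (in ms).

b = (RT₂ − RT₁)/(log₂ n₂ − log₂ n₁) = (554 − 431)/(3.5850 − 2.3219) = 97.385 ms/bit.
a = RT₁ − b·log₂ n₁ = 431 − 97.385 × 2.3219 = 204.880 ms.

204.9 ms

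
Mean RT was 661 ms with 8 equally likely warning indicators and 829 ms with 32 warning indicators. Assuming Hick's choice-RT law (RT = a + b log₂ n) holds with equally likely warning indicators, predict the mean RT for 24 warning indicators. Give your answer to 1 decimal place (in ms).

794.1 ms

RT is linear in log₂ n, so two points fix the line:
  b = (829 − 661) / (log₂ 32 − log₂ 8) = 168 / (5 − 3) = 84.000 ms/bit
  a = 661 − 84.000 × 3 = 409.000 ms
Then RT(24) = 409.000 + 84.000 × log₂ 24 = 409.000 + 84.000 × 4.5850 ≈ 794.137 ms.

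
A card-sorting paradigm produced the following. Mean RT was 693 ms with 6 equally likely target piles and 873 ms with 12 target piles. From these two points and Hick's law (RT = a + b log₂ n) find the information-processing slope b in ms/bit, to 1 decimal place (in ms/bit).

180.0 ms/bit

Slope: b = (873 − 693) / (log₂ 12 − log₂ 6) = 180/1.0000 = 180.000 ms/bit.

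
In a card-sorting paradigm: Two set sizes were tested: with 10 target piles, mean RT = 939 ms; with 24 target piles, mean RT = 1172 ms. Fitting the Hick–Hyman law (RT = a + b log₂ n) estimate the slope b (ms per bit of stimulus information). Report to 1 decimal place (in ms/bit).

184.5 ms/bit

b = (RT₂ − RT₁)/(log₂ n₂ − log₂ n₁) = (1172 − 939)/(4.5850 − 3.3219) = 184.476 ms/bit.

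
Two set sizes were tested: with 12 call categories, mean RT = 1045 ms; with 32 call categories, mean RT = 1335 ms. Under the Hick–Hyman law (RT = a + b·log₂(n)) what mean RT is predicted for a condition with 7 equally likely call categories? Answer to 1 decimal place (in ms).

RT is linear in log₂ n, so two points fix the line:
  b = (1335 − 1045) / (log₂ 32 − log₂ 12) = 290 / (5 − 3.5850) = 204.942 ms/bit
  a = 1045 − 204.942 × 3.5850 = 310.292 ms
Then RT(7) = 310.292 + 204.942 × log₂ 7 = 310.292 + 204.942 × 2.8074 ≈ 885.636 ms.

885.6 ms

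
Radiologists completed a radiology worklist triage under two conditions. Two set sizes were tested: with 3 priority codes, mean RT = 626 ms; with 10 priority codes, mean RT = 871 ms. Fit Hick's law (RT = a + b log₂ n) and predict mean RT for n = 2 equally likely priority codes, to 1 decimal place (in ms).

RT is linear in log₂ n, so two points fix the line:
  b = (871 − 626) / (log₂ 10 − log₂ 3) = 245 / (3.3219 − 1.5850) = 141.051 ms/bit
  a = 626 − 141.051 × 1.5850 = 402.440 ms
Then RT(2) = 402.440 + 141.051 × log₂ 2 = 402.440 + 141.051 × 1 ≈ 543.491 ms.

543.5 ms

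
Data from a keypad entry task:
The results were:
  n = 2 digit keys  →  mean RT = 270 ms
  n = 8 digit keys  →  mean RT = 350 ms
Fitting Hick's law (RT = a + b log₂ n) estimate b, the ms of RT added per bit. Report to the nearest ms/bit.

The slope on a log₂ axis is (350 − 270) / (3 − 1) = 40 ms/bit.

40 ms/bit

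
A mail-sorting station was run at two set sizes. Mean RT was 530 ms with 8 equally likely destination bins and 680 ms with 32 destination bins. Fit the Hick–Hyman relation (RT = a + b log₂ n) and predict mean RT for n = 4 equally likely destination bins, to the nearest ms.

Solve the two-equation system in a and b:
  b = (680 − 530) / (log₂ 32 − log₂ 8) = 150 / (5 − 3) = 75 ms/bit
  a = 530 − 75 × 3 = 305 ms
Then RT(4) = 305 + 75 × log₂ 4 = 305 + 75 × 2 ≈ 455.000 ms.

455 ms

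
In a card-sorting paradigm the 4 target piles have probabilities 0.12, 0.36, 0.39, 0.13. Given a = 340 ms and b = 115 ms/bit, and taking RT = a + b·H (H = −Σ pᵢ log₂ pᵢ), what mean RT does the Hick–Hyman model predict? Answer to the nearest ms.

548 ms

H = 0.12·log₂(1/0.12) + 0.36·log₂(1/0.36) + 0.39·log₂(1/0.39) + 0.13·log₂(1/0.13) = 1.8101 bits.
RT = 340 + 115 × 1.8101 = 548.16 ms.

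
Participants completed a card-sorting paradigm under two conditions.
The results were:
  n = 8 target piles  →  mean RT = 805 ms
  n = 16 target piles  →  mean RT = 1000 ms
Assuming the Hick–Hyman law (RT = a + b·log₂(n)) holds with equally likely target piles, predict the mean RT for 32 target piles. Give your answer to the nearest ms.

1195 ms

RT is linear in log₂ n, so two points fix the line:
  b = (1000 − 805) / (log₂ 16 − log₂ 8) = 195 / (4 − 3) = 195 ms/bit
  a = 805 − 195 × 3 = 220 ms
Then RT(32) = 220 + 195 × log₂ 32 = 220 + 195 × 5 ≈ 1195.000 ms.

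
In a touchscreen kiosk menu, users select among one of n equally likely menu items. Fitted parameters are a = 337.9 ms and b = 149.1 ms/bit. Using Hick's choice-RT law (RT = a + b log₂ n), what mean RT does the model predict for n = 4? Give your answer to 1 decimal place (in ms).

log₂(4) = 2 bits, so RT = 337.9 + 149.1 × 2 ≈ 636.100 ms.

636.1 ms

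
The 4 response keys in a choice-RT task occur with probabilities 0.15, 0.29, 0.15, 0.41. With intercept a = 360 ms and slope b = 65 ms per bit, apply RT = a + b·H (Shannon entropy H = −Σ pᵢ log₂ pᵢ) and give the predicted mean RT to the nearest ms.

Entropy contributions −pᵢ log₂ pᵢ: 0.4105, 0.5179, 0.4105, 0.5274; sum H = 1.8664 bits.
RT = a + bH = 360 + 65·1.8664 = 481.31 ms.

481 ms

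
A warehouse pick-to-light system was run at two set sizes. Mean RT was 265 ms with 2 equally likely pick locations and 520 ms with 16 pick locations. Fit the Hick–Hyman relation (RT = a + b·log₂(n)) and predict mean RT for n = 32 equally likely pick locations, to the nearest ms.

605 ms

With log₂ n on the abscissa the relation is linear; from the two conditions:
  b = (520 − 265) / (log₂ 16 − log₂ 2) = 255 / (4 − 1) = 85 ms/bit
  a = 265 − 85 × 1 = 180 ms
Then RT(32) = 180 + 85 × log₂ 32 = 180 + 85 × 5 ≈ 605.000 ms.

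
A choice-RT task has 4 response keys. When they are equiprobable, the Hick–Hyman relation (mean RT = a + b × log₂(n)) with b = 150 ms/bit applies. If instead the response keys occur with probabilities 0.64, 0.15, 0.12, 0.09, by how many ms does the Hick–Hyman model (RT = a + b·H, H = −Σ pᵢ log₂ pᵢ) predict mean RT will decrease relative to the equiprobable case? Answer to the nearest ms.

The RT saving is b·ΔH. Equiprobable H₀ = log₂(4) = 2.0000 bits; with the given probabilities H = 1.5023 bits.
b·(H₀ − H) = 150 × (2.0000 − 1.5023) = 74.65 ms.

75 ms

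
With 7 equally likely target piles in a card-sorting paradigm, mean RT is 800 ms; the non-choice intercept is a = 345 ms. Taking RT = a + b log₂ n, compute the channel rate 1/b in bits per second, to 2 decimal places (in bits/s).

Choice component = 800 − 345 = 455 ms over log₂(7) = 2.8074 bits.
b = 455 / 2.8074 = 162.074 ms/bit, so 1/b = 6.170 bits/s.

6.17 bits/s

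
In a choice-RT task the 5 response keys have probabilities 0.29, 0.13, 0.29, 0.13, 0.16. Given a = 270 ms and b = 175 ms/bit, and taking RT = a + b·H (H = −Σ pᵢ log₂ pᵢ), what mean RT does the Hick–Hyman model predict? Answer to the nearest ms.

H = 0.29·log₂(1/0.29) + 0.13·log₂(1/0.13) + 0.29·log₂(1/0.29) + 0.13·log₂(1/0.13) + 0.16·log₂(1/0.16) = 2.2241 bits.
RT = 270 + 175 × 2.2241 = 659.22 ms.

659 ms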